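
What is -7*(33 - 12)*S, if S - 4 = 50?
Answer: -7938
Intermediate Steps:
S = 54 (S = 4 + 50 = 54)
-7*(33 - 12)*S = -7*(33 - 12)*54 = -147*54 = -7*1134 = -7938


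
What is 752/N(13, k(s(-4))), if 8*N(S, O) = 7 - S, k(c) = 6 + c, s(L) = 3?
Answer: -3008/3 ≈ -1002.7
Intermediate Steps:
N(S, O) = 7/8 - S/8 (N(S, O) = (7 - S)/8 = 7/8 - S/8)
752/N(13, k(s(-4))) = 752/(7/8 - 1/8*13) = 752/(7/8 - 13/8) = 752/(-3/4) = 752*(-4/3) = -3008/3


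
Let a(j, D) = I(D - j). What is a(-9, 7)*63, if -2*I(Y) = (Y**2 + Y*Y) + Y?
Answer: -16632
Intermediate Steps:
I(Y) = -Y**2 - Y/2 (I(Y) = -((Y**2 + Y*Y) + Y)/2 = -((Y**2 + Y**2) + Y)/2 = -(2*Y**2 + Y)/2 = -(Y + 2*Y**2)/2 = -Y**2 - Y/2)
a(j, D) = -(D - j)*(1/2 + D - j) (a(j, D) = -(D - j)*(1/2 + (D - j)) = -(D - j)*(1/2 + D - j))
a(-9, 7)*63 = -(7 - 1*(-9))*(1 - 2*(-9) + 2*7)/2*63 = -(7 + 9)*(1 + 18 + 14)/2*63 = -1/2*16*33*63 = -264*63 = -16632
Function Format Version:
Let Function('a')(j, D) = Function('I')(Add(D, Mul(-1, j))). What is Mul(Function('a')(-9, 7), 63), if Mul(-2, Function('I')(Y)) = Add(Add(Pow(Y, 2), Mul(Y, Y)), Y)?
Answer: -16632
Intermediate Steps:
Function('I')(Y) = Add(Mul(-1, Pow(Y, 2)), Mul(Rational(-1, 2), Y)) (Function('I')(Y) = Mul(Rational(-1, 2), Add(Add(Pow(Y, 2), Mul(Y, Y)), Y)) = Mul(Rational(-1, 2), Add(Add(Pow(Y, 2), Pow(Y, 2)), Y)) = Mul(Rational(-1, 2), Add(Mul(2, Pow(Y, 2)), Y)) = Mul(Rational(-1, 2), Add(Y, Mul(2, Pow(Y, 2)))) = Add(Mul(-1, Pow(Y, 2)), Mul(Rational(-1, 2), Y)))
Function('a')(j, D) = Mul(-1, Add(D, Mul(-1, j)), Add(Rational(1, 2), D, Mul(-1, j))) (Function('a')(j, D) = Mul(-1, Add(D, Mul(-1, j)), Add(Rational(1, 2), Add(D, Mul(-1, j)))) = Mul(-1, Add(D, Mul(-1, j)), Add(Rational(1, 2), D, Mul(-1, j))))
Mul(Function('a')(-9, 7), 63) = Mul(Mul(Rational(-1, 2), Add(7, Mul(-1, -9)), Add(1, Mul(-2, -9), Mul(2, 7))), 63) = Mul(Mul(Rational(-1, 2), Add(7, 9), Add(1, 18, 14)), 63) = Mul(Mul(Rational(-1, 2), 16, 33), 63) = Mul(-264, 63) = -16632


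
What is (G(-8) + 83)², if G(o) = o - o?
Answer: 6889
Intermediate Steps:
G(o) = 0
(G(-8) + 83)² = (0 + 83)² = 83² = 6889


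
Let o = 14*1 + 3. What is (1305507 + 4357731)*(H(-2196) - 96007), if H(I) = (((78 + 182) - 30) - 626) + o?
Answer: -545856857868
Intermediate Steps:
o = 17 (o = 14 + 3 = 17)
H(I) = -379 (H(I) = (((78 + 182) - 30) - 626) + 17 = ((260 - 30) - 626) + 17 = (230 - 626) + 17 = -396 + 17 = -379)
(1305507 + 4357731)*(H(-2196) - 96007) = (1305507 + 4357731)*(-379 - 96007) = 5663238*(-96386) = -545856857868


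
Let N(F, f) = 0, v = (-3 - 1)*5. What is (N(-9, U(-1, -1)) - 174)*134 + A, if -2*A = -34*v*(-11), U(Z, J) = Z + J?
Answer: -19576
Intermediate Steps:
v = -20 (v = -4*5 = -20)
U(Z, J) = J + Z
A = 3740 (A = -(-34*(-20))*(-11)/2 = -340*(-11) = -1/2*(-7480) = 3740)
(N(-9, U(-1, -1)) - 174)*134 + A = (0 - 174)*134 + 3740 = -174*134 + 3740 = -23316 + 3740 = -19576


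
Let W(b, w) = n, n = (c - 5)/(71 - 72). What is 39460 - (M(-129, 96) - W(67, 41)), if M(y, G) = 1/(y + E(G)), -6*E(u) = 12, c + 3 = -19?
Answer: 5172798/131 ≈ 39487.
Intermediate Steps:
c = -22 (c = -3 - 19 = -22)
E(u) = -2 (E(u) = -⅙*12 = -2)
M(y, G) = 1/(-2 + y) (M(y, G) = 1/(y - 2) = 1/(-2 + y))
n = 27 (n = (-22 - 5)/(71 - 72) = -27/(-1) = -27*(-1) = 27)
W(b, w) = 27
39460 - (M(-129, 96) - W(67, 41)) = 39460 - (1/(-2 - 129) - 1*27) = 39460 - (1/(-131) - 27) = 39460 - (-1/131 - 27) = 39460 - 1*(-3538/131) = 39460 + 3538/131 = 5172798/131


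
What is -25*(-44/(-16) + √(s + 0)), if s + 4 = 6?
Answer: -275/4 - 25*√2 ≈ -104.11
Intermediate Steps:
s = 2 (s = -4 + 6 = 2)
-25*(-44/(-16) + √(s + 0)) = -25*(-44/(-16) + √(2 + 0)) = -25*(-44*(-1/16) + √2) = -25*(11/4 + √2) = -275/4 - 25*√2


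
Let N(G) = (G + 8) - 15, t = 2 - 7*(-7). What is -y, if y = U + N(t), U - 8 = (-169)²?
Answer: -28613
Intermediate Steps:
t = 51 (t = 2 + 49 = 51)
N(G) = -7 + G (N(G) = (8 + G) - 15 = -7 + G)
U = 28569 (U = 8 + (-169)² = 8 + 28561 = 28569)
y = 28613 (y = 28569 + (-7 + 51) = 28569 + 44 = 28613)
-y = -1*28613 = -28613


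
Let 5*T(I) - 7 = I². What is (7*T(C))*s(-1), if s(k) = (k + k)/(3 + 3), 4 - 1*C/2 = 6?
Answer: -161/15 ≈ -10.733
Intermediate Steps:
C = -4 (C = 8 - 2*6 = 8 - 12 = -4)
s(k) = k/3 (s(k) = (2*k)/6 = (2*k)*(⅙) = k/3)
T(I) = 7/5 + I²/5
(7*T(C))*s(-1) = (7*(7/5 + (⅕)*(-4)²))*((⅓)*(-1)) = (7*(7/5 + (⅕)*16))*(-⅓) = (7*(7/5 + 16/5))*(-⅓) = (7*(23/5))*(-⅓) = (161/5)*(-⅓) = -161/15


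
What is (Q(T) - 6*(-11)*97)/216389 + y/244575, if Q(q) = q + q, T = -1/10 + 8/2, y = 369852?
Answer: 27199860421/17641113225 ≈ 1.5418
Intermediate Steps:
T = 39/10 (T = -1*⅒ + 8*(½) = -⅒ + 4 = 39/10 ≈ 3.9000)
Q(q) = 2*q
(Q(T) - 6*(-11)*97)/216389 + y/244575 = (2*(39/10) - 6*(-11)*97)/216389 + 369852/244575 = (39/5 + 66*97)*(1/216389) + 369852*(1/244575) = (39/5 + 6402)*(1/216389) + 123284/81525 = (32049/5)*(1/216389) + 123284/81525 = 32049/1081945 + 123284/81525 = 27199860421/17641113225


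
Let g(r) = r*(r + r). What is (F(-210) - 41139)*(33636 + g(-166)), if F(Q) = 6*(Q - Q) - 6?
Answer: -3651536460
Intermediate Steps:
g(r) = 2*r² (g(r) = r*(2*r) = 2*r²)
F(Q) = -6 (F(Q) = 6*0 - 6 = 0 - 6 = -6)
(F(-210) - 41139)*(33636 + g(-166)) = (-6 - 41139)*(33636 + 2*(-166)²) = -41145*(33636 + 2*27556) = -41145*(33636 + 55112) = -41145*88748 = -3651536460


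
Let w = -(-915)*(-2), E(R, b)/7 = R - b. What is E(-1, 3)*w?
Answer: 51240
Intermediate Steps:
E(R, b) = -7*b + 7*R (E(R, b) = 7*(R - b) = -7*b + 7*R)
w = -1830 (w = -183*10 = -1830)
E(-1, 3)*w = (-7*3 + 7*(-1))*(-1830) = (-21 - 7)*(-1830) = -28*(-1830) = 51240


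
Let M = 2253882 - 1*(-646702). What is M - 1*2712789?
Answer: 187795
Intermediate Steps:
M = 2900584 (M = 2253882 + 646702 = 2900584)
M - 1*2712789 = 2900584 - 1*2712789 = 2900584 - 2712789 = 187795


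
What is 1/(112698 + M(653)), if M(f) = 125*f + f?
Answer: 1/194976 ≈ 5.1288e-6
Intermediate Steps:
M(f) = 126*f
1/(112698 + M(653)) = 1/(112698 + 126*653) = 1/(112698 + 82278) = 1/194976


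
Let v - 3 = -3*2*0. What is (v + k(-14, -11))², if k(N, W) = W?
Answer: 64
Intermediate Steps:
v = 3 (v = 3 - 3*2*0 = 3 - 6*0 = 3 + 0 = 3)
(v + k(-14, -11))² = (3 - 11)² = (-8)² = 64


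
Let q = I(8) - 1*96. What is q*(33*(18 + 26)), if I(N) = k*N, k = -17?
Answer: -336864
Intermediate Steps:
I(N) = -17*N
q = -232 (q = -17*8 - 1*96 = -136 - 96 = -232)
q*(33*(18 + 26)) = -7656*(18 + 26) = -7656*44 = -232*1452 = -336864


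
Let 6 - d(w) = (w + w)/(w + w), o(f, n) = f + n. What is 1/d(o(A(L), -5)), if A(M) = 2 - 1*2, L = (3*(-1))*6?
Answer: 1/5 ≈ 0.20000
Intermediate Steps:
L = -18 (L = -3*6 = -18)
A(M) = 0 (A(M) = 2 - 2 = 0)
d(w) = 5 (d(w) = 6 - (w + w)/(w + w) = 6 - 2*w/(2*w) = 6 - 2*w*1/(2*w) = 6 - 1*1 = 6 - 1 = 5)
1/d(o(A(L), -5)) = 1/5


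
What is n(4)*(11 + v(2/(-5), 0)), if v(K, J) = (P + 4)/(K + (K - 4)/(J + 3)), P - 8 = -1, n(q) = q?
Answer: 143/7 ≈ 20.429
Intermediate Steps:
P = 7 (P = 8 - 1 = 7)
v(K, J) = 11/(K + (-4 + K)/(3 + J)) (v(K, J) = (7 + 4)/(K + (K - 4)/(J + 3)) = 11/(K + (-4 + K)/(3 + J)))
n(4)*(11 + v(2/(-5), 0)) = 4*(11 + 11*(3 + 0)/(-4 + 4*(2/(-5)) + 0*(2/(-5)))) = 4*(11 + 11*3/(-4 + 4*(2*(-⅕)) + 0*(2*(-⅕)))) = 4*(11 + 11*3/(-4 + 4*(-⅖) + 0*(-⅖))) = 4*(11 + 11*3/(-4 - 8/5 + 0)) = 4*(11 + 11*3/(-28/5)) = 4*(11 + 11*(-5/28)*3) = 4*(11 - 165/28) = 4*(143/28) = 143/7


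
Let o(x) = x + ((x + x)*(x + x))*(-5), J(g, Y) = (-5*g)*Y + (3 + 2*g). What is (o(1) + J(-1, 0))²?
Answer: 324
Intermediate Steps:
J(g, Y) = 3 + 2*g - 5*Y*g (J(g, Y) = -5*Y*g + (3 + 2*g) = 3 + 2*g - 5*Y*g)
o(x) = x - 20*x² (o(x) = x + ((2*x)*(2*x))*(-5) = x + (4*x²)*(-5) = x - 20*x²)
(o(1) + J(-1, 0))² = (1*(1 - 20*1) + (3 + 2*(-1) - 5*0*(-1)))² = (1*(1 - 20) + (3 - 2 + 0))² = (1*(-19) + 1)² = (-19 + 1)² = (-18)² = 324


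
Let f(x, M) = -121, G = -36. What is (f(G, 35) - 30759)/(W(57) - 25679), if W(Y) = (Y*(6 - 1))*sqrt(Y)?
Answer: 24780235/20461913 + 275025*sqrt(57)/20461913 ≈ 1.3125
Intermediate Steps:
W(Y) = 5*Y**(3/2) (W(Y) = (Y*5)*sqrt(Y) = (5*Y)*sqrt(Y) = 5*Y**(3/2))
(f(G, 35) - 30759)/(W(57) - 25679) = (-121 - 30759)/(5*57**(3/2) - 25679) = -30880/(5*(57*sqrt(57)) - 25679) = -30880/(285*sqrt(57) - 25679) = -30880/(-25679 + 285*sqrt(57))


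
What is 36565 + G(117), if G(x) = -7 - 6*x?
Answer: 35856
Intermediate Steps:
36565 + G(117) = 36565 + (-7 - 6*117) = 36565 + (-7 - 702) = 36565 - 709 = 35856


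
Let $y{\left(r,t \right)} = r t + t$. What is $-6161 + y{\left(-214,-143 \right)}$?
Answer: $24298$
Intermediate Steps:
$y{\left(r,t \right)} = t + r t$
$-6161 + y{\left(-214,-143 \right)} = -6161 - 143 \left(1 - 214\right) = -6161 - -30459 = -6161 + 30459 = 24298$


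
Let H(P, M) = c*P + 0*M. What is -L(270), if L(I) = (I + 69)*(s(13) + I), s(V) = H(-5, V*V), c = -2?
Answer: -94920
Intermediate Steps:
H(P, M) = -2*P (H(P, M) = -2*P + 0*M = -2*P + 0 = -2*P)
s(V) = 10 (s(V) = -2*(-5) = 10)
L(I) = (10 + I)*(69 + I) (L(I) = (I + 69)*(10 + I) = (69 + I)*(10 + I) = (10 + I)*(69 + I))
-L(270) = -(690 + 270**2 + 79*270) = -(690 + 72900 + 21330) = -1*94920 = -94920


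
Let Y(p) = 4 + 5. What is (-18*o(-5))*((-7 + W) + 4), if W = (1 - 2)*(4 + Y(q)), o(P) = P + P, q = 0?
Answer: -2880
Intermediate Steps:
Y(p) = 9
o(P) = 2*P
W = -13 (W = (1 - 2)*(4 + 9) = -1*13 = -13)
(-18*o(-5))*((-7 + W) + 4) = (-36*(-5))*((-7 - 13) + 4) = (-18*(-10))*(-20 + 4) = 180*(-16) = -2880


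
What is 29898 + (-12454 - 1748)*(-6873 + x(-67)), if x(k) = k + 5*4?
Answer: 98307738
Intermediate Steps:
x(k) = 20 + k (x(k) = k + 20 = 20 + k)
29898 + (-12454 - 1748)*(-6873 + x(-67)) = 29898 + (-12454 - 1748)*(-6873 + (20 - 67)) = 29898 - 14202*(-6873 - 47) = 29898 - 14202*(-6920) = 29898 + 98277840 = 98307738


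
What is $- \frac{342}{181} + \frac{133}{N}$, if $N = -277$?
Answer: $- \frac{118807}{50137} \approx -2.3696$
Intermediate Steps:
$- \frac{342}{181} + \frac{133}{N} = - \frac{342}{181} + \frac{133}{-277} = \left(-342\right) \frac{1}{181} + 133 \left(- \frac{1}{277}\right) = - \frac{342}{181} - \frac{133}{277} = - \frac{118807}{50137}$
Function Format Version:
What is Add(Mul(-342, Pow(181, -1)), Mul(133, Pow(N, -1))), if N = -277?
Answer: Rational(-118807, 50137) ≈ -2.3696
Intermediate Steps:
Add(Mul(-342, Pow(181, -1)), Mul(133, Pow(N, -1))) = Add(Mul(-342, Pow(181, -1)), Mul(133, Pow(-277, -1))) = Add(Mul(-342, Rational(1, 181)), Mul(133, Rational(-1, 277))) = Add(Rational(-342, 181), Rational(-133, 277)) = Rational(-118807, 50137)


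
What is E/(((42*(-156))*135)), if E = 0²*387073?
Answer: 0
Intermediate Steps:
E = 0 (E = 0*387073 = 0)
E/(((42*(-156))*135)) = 0/(((42*(-156))*135)) = 0/((-6552*135)) = 0/(-884520) = 0*(-1/884520) = 0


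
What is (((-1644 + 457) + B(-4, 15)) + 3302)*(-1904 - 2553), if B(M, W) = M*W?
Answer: -9159135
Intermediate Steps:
(((-1644 + 457) + B(-4, 15)) + 3302)*(-1904 - 2553) = (((-1644 + 457) - 4*15) + 3302)*(-1904 - 2553) = ((-1187 - 60) + 3302)*(-4457) = (-1247 + 3302)*(-4457) = 2055*(-4457) = -9159135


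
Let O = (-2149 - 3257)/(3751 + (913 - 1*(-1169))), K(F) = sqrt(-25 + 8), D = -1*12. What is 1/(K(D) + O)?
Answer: -1854894/35742997 - 34023889*I*sqrt(17)/607630949 ≈ -0.051895 - 0.23087*I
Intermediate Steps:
D = -12
K(F) = I*sqrt(17) (K(F) = sqrt(-17) = I*sqrt(17))
O = -5406/5833 (O = -5406/(3751 + (913 + 1169)) = -5406/(3751 + 2082) = -5406/5833 ≈ -0.92680)
1/(K(D) + O) = 1/(I*sqrt(17) - 5406/5833) = 1/(-5406/5833 + I*sqrt(17))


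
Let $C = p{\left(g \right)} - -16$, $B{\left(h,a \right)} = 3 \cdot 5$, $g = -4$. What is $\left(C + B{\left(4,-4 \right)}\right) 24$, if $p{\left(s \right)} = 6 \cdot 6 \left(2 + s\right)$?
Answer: $-984$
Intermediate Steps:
$p{\left(s \right)} = 72 + 36 s$ ($p{\left(s \right)} = 36 \left(2 + s\right) = 72 + 36 s$)
$B{\left(h,a \right)} = 15$
$C = -56$ ($C = \left(72 + 36 \left(-4\right)\right) - -16 = \left(72 - 144\right) + 16 = -72 + 16 = -56$)
$\left(C + B{\left(4,-4 \right)}\right) 24 = \left(-56 + 15\right) 24 = \left(-41\right) 24 = -984$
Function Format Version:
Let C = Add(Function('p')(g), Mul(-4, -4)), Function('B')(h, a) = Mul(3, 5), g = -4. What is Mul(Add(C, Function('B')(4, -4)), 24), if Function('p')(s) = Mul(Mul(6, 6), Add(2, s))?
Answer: -984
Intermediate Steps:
Function('p')(s) = Add(72, Mul(36, s)) (Function('p')(s) = Mul(36, Add(2, s)) = Add(72, Mul(36, s)))
Function('B')(h, a) = 15
C = -56 (C = Add(Add(72, Mul(36, -4)), Mul(-4, -4)) = Add(Add(72, -144), 16) = Add(-72, 16) = -56)
Mul(Add(C, Function('B')(4, -4)), 24) = Mul(Add(-56, 15), 24) = Mul(-41, 24) = -984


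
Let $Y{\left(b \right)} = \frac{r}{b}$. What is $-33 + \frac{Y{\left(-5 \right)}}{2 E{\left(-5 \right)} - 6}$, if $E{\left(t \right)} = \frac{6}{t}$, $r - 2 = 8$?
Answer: $- \frac{688}{21} \approx -32.762$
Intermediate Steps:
$r = 10$ ($r = 2 + 8 = 10$)
$Y{\left(b \right)} = \frac{10}{b}$
$-33 + \frac{Y{\left(-5 \right)}}{2 E{\left(-5 \right)} - 6} = -33 + \frac{10 \frac{1}{-5}}{2 \frac{6}{-5} - 6} = -33 + \frac{10 \left(- \frac{1}{5}\right)}{2 \cdot 6 \left(- \frac{1}{5}\right) - 6} = -33 + \frac{1}{2 \left(- \frac{6}{5}\right) - 6} \left(-2\right) = -33 + \frac{1}{- \frac{12}{5} - 6} \left(-2\right) = -33 + \frac{1}{- \frac{42}{5}} \left(-2\right) = -33 - - \frac{5}{21} = -33 + \frac{5}{21} = - \frac{688}{21}$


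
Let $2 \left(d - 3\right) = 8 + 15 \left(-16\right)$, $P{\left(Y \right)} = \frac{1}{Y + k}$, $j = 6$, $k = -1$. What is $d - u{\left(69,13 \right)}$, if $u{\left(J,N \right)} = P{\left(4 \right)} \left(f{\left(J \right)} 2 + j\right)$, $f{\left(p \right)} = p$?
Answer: $-161$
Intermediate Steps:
$P{\left(Y \right)} = \frac{1}{-1 + Y}$ ($P{\left(Y \right)} = \frac{1}{Y - 1} = \frac{1}{-1 + Y}$)
$u{\left(J,N \right)} = 2 + \frac{2 J}{3}$ ($u{\left(J,N \right)} = \frac{J 2 + 6}{-1 + 4} = \frac{2 J + 6}{3} = \frac{6 + 2 J}{3} = 2 + \frac{2 J}{3}$)
$d = -113$ ($d = 3 + \frac{8 + 15 \left(-16\right)}{2} = 3 + \frac{8 - 240}{2} = 3 + \frac{1}{2} \left(-232\right) = 3 - 116 = -113$)
$d - u{\left(69,13 \right)} = -113 - \left(2 + \frac{2}{3} \cdot 69\right) = -113 - \left(2 + 46\right) = -113 - 48 = -161$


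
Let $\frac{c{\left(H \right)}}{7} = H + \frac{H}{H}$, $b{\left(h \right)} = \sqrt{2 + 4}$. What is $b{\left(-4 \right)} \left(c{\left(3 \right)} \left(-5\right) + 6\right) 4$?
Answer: $- 536 \sqrt{6} \approx -1312.9$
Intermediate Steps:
$b{\left(h \right)} = \sqrt{6}$
$c{\left(H \right)} = 7 + 7 H$ ($c{\left(H \right)} = 7 \left(H + \frac{H}{H}\right) = 7 \left(H + 1\right) = 7 \left(1 + H\right) = 7 + 7 H$)
$b{\left(-4 \right)} \left(c{\left(3 \right)} \left(-5\right) + 6\right) 4 = \sqrt{6} \left(\left(7 + 7 \cdot 3\right) \left(-5\right) + 6\right) 4 = \sqrt{6} \left(\left(7 + 21\right) \left(-5\right) + 6\right) 4 = \sqrt{6} \left(28 \left(-5\right) + 6\right) 4 = \sqrt{6} \left(-140 + 6\right) 4 = \sqrt{6} \left(-134\right) 4 = - 134 \sqrt{6} \cdot 4 = - 536 \sqrt{6}$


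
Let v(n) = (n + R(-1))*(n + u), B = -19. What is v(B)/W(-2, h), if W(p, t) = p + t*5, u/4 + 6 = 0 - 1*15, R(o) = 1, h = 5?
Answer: 1854/23 ≈ 80.609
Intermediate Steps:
u = -84 (u = -24 + 4*(0 - 1*15) = -24 + 4*(0 - 15) = -24 + 4*(-15) = -24 - 60 = -84)
W(p, t) = p + 5*t
v(n) = (1 + n)*(-84 + n) (v(n) = (n + 1)*(n - 84) = (1 + n)*(-84 + n))
v(B)/W(-2, h) = (-84 + (-19)² - 83*(-19))/(-2 + 5*5) = (-84 + 361 + 1577)/(-2 + 25) = 1854/23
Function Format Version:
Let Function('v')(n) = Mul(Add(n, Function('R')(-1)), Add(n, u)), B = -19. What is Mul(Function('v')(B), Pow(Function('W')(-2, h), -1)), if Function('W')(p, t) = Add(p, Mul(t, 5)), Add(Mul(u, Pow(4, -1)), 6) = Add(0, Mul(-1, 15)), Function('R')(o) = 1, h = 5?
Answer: Rational(1854, 23) ≈ 80.609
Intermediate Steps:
u = -84 (u = Add(-24, Mul(4, Add(0, Mul(-1, 15)))) = Add(-24, Mul(4, Add(0, -15))) = Add(-24, Mul(4, -15)) = Add(-24, -60) = -84)
Function('W')(p, t) = Add(p, Mul(5, t))
Function('v')(n) = Mul(Add(1, n), Add(-84, n)) (Function('v')(n) = Mul(Add(n, 1), Add(n, -84)) = Mul(Add(1, n), Add(-84, n)))
Mul(Function('v')(B), Pow(Function('W')(-2, h), -1)) = Mul(Add(-84, Pow(-19, 2), Mul(-83, -19)), Pow(Add(-2, Mul(5, 5)), -1)) = Mul(Add(-84, 361, 1577), Pow(Add(-2, 25), -1)) = Mul(1854, Pow(23, -1)) = Mul(1854, Rational(1, 23)) = Rational(1854, 23)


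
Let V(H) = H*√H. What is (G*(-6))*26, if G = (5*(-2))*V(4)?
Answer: 12480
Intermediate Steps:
V(H) = H^(3/2)
G = -80 (G = (5*(-2))*4^(3/2) = -10*8 = -80)
(G*(-6))*26 = -80*(-6)*26 = 480*26 = 12480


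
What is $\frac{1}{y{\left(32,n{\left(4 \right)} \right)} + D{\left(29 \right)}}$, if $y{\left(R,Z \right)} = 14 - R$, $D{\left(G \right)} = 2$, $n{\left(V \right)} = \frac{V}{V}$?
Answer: $- \frac{1}{16} \approx -0.0625$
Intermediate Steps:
$n{\left(V \right)} = 1$
$\frac{1}{y{\left(32,n{\left(4 \right)} \right)} + D{\left(29 \right)}} = \frac{1}{\left(14 - 32\right) + 2} = \frac{1}{-18 + 2} = \frac{1}{-16} = - \frac{1}{16}$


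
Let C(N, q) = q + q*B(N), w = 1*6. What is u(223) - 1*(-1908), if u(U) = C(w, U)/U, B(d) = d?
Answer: 1915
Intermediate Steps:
w = 6
C(N, q) = q + N*q (C(N, q) = q + q*N = q + N*q)
u(U) = 7 (u(U) = (U*(1 + 6))/U = (U*7)/U = (7*U)/U = 7)
u(223) - 1*(-1908) = 7 - 1*(-1908) = 7 + 1908 = 1915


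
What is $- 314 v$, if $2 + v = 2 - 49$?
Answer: $15386$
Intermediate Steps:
$v = -49$ ($v = -2 + \left(2 - 49\right) = -2 - 47 = -49$)
$- 314 v = \left(-314\right) \left(-49\right) = 15386$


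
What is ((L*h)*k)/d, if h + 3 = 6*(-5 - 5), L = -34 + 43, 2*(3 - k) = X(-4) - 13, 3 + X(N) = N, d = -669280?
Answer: 7371/669280 ≈ 0.011013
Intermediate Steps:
X(N) = -3 + N
k = 13 (k = 3 - ((-3 - 4) - 13)/2 = 3 - (-7 - 13)/2 = 3 - ½*(-20) = 3 + 10 = 13)
L = 9
h = -63 (h = -3 + 6*(-5 - 5) = -3 + 6*(-10) = -3 - 60 = -63)
((L*h)*k)/d = ((9*(-63))*13)/(-669280) = -567*13*(-1/669280) = -7371*(-1/669280) = 7371/669280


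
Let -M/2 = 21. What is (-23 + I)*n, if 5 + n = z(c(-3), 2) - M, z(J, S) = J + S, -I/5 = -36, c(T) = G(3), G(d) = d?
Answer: 6594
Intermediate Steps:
c(T) = 3
I = 180 (I = -5*(-36) = 180)
M = -42 (M = -2*21 = -42)
n = 42 (n = -5 + ((3 + 2) - 1*(-42)) = -5 + (5 + 42) = -5 + 47 = 42)
(-23 + I)*n = (-23 + 180)*42 = 157*42 = 6594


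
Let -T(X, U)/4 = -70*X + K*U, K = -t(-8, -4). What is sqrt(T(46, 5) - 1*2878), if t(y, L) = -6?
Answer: 9*sqrt(122) ≈ 99.408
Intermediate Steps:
K = 6 (K = -1*(-6) = 6)
T(X, U) = -24*U + 280*X (T(X, U) = -4*(-70*X + 6*U) = -24*U + 280*X)
sqrt(T(46, 5) - 1*2878) = sqrt((-24*5 + 280*46) - 1*2878) = sqrt((-120 + 12880) - 2878) = sqrt(12760 - 2878) = sqrt(9882) = 9*sqrt(122)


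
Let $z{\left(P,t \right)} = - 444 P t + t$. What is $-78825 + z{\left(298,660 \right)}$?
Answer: $-87404085$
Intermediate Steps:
$z{\left(P,t \right)} = t - 444 P t$ ($z{\left(P,t \right)} = - 444 P t + t = t - 444 P t$)
$-78825 + z{\left(298,660 \right)} = -78825 + 660 \left(1 - 132312\right) = -78825 + 660 \left(-132311\right) = -78825 - 87325260 = -87404085$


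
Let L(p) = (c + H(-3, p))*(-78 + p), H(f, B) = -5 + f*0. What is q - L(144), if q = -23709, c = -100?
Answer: -16779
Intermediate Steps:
H(f, B) = -5 (H(f, B) = -5 + 0 = -5)
L(p) = 8190 - 105*p (L(p) = (-100 - 5)*(-78 + p) = -105*(-78 + p) = 8190 - 105*p)
q - L(144) = -23709 - (8190 - 105*144) = -23709 - (8190 - 15120) = -23709 - 1*(-6930) = -23709 + 6930 = -16779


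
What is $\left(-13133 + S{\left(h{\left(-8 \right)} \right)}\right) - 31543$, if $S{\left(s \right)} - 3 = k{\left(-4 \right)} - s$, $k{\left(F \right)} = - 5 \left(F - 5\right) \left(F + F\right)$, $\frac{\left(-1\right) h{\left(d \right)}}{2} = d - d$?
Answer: $-45033$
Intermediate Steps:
$h{\left(d \right)} = 0$ ($h{\left(d \right)} = - 2 \left(d - d\right) = \left(-2\right) 0 = 0$)
$k{\left(F \right)} = 2 F \left(25 - 5 F\right)$ ($k{\left(F \right)} = - 5 \left(-5 + F\right) 2 F = \left(25 - 5 F\right) 2 F = 2 F \left(25 - 5 F\right)$)
$S{\left(s \right)} = -357 - s$ ($S{\left(s \right)} = 3 - \left(s + 40 \left(5 - -4\right)\right) = 3 - \left(s + 40 \left(5 + 4\right)\right) = 3 - \left(360 + s\right) = -357 - s$)
$\left(-13133 + S{\left(h{\left(-8 \right)} \right)}\right) - 31543 = \left(-13133 - 357\right) - 31543 = -13490 - 31543 = -45033$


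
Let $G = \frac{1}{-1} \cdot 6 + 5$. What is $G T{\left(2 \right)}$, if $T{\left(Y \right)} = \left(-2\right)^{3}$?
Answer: $8$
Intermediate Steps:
$G = -1$ ($G = \left(-1\right) 6 + 5 = -6 + 5 = -1$)
$T{\left(Y \right)} = -8$
$G T{\left(2 \right)} = \left(-1\right) \left(-8\right) = 8$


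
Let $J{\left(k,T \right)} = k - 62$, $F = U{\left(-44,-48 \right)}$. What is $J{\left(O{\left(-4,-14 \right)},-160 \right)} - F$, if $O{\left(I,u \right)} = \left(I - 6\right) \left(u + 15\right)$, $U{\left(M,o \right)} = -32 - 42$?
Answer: $2$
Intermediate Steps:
$U{\left(M,o \right)} = -74$ ($U{\left(M,o \right)} = -32 - 42 = -74$)
$F = -74$
$O{\left(I,u \right)} = \left(-6 + I\right) \left(15 + u\right)$
$J{\left(k,T \right)} = -62 + k$
$J{\left(O{\left(-4,-14 \right)},-160 \right)} - F = \left(-62 - 10\right) - -74 = \left(-62 + \left(-90 + 84 - 60 + 56\right)\right) + 74 = \left(-62 - 10\right) + 74 = -72 + 74 = 2$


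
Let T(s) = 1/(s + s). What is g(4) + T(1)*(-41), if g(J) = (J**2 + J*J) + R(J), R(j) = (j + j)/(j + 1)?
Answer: 131/10 ≈ 13.100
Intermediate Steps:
R(j) = 2*j/(1 + j) (R(j) = (2*j)/(1 + j) = 2*j/(1 + j))
T(s) = 1/(2*s)
g(J) = 2*J**2 + 2*J/(1 + J) (g(J) = (J**2 + J*J) + 2*J/(1 + J) = (J**2 + J**2) + 2*J/(1 + J) = 2*J**2 + 2*J/(1 + J))
g(4) + T(1)*(-41) = 2*4*(1 + 4*(1 + 4))/(1 + 4) + ((1/2)/1)*(-41) = 2*4*(1 + 4*5)/5 + ((1/2)*1)*(-41) = 2*4*(1/5)*(1 + 20) + (1/2)*(-41) = 2*4*(1/5)*21 - 41/2 = 168/5 - 41/2 = 131/10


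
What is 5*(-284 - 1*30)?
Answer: -1570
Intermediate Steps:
5*(-284 - 1*30) = 5*(-284 - 30) = 5*(-314) = -1570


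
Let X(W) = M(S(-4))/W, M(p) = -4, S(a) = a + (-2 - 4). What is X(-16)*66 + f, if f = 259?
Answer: 551/2 ≈ 275.50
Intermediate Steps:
S(a) = -6 + a (S(a) = a - 6 = -6 + a)
X(W) = -4/W
X(-16)*66 + f = -4/(-16)*66 + 259 = -4*(-1/16)*66 + 259 = (1/4)*66 + 259 = 33/2 + 259 = 551/2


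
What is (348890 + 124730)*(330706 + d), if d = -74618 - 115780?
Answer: 66452674960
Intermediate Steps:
d = -190398
(348890 + 124730)*(330706 + d) = (348890 + 124730)*(330706 - 190398) = 473620*140308 = 66452674960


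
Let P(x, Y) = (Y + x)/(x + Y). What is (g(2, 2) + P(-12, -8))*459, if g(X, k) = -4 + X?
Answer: -459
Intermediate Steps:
P(x, Y) = 1 (P(x, Y) = (Y + x)/(Y + x) = 1)
(g(2, 2) + P(-12, -8))*459 = ((-4 + 2) + 1)*459 = (-2 + 1)*459 = -1*459 = -459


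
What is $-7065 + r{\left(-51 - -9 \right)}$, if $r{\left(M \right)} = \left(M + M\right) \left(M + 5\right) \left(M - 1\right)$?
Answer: $-140709$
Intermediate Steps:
$r{\left(M \right)} = 2 M \left(-1 + M\right) \left(5 + M\right)$ ($r{\left(M \right)} = 2 M \left(5 + M\right) \left(-1 + M\right) = 2 M \left(-1 + M\right) \left(5 + M\right)$)
$-7065 + r{\left(-51 - -9 \right)} = -7065 + 2 \left(-51 - -9\right) \left(-5 + \left(-51 - -9\right)^{2} + 4 \left(-51 - -9\right)\right) = -7065 + 2 \left(-51 + 9\right) \left(-5 + \left(-51 + 9\right)^{2} + 4 \left(-51 + 9\right)\right) = -7065 + 2 \left(-42\right) \left(-5 + \left(-42\right)^{2} + 4 \left(-42\right)\right) = -7065 + 2 \left(-42\right) \left(-5 + 1764 - 168\right) = -7065 + 2 \left(-42\right) 1591 = -7065 - 133644 = -140709$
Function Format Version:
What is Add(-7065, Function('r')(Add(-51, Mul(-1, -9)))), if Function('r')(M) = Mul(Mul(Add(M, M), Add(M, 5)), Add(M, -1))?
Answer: -140709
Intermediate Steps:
Function('r')(M) = Mul(2, M, Add(-1, M), Add(5, M)) (Function('r')(M) = Mul(Mul(Mul(2, M), Add(5, M)), Add(-1, M)) = Mul(Mul(2, M, Add(5, M)), Add(-1, M)) = Mul(2, M, Add(-1, M), Add(5, M)))
Add(-7065, Function('r')(Add(-51, Mul(-1, -9)))) = Add(-7065, Mul(2, Add(-51, Mul(-1, -9)), Add(-5, Pow(Add(-51, Mul(-1, -9)), 2), Mul(4, Add(-51, Mul(-1, -9)))))) = Add(-7065, Mul(2, Add(-51, 9), Add(-5, Pow(Add(-51, 9), 2), Mul(4, Add(-51, 9))))) = Add(-7065, Mul(2, -42, Add(-5, Pow(-42, 2), Mul(4, -42)))) = Add(-7065, Mul(2, -42, Add(-5, 1764, -168))) = Add(-7065, Mul(2, -42, 1591)) = Add(-7065, -133644) = -140709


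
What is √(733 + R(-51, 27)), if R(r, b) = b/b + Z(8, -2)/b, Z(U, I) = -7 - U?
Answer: √6601/3 ≈ 27.082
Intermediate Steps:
R(r, b) = 1 - 15/b (R(r, b) = b/b + (-7 - 1*8)/b = 1 + (-7 - 8)/b = 1 - 15/b)
√(733 + R(-51, 27)) = √(733 + (-15 + 27)/27) = √(733 + (1/27)*12) = √(733 + 4/9) = √(6601/9) = √6601/3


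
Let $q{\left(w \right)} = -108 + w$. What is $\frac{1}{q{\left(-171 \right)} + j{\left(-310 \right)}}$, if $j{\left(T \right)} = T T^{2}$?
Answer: $- \frac{1}{29791279} \approx -3.3567 \cdot 10^{-8}$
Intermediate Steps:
$j{\left(T \right)} = T^{3}$
$\frac{1}{q{\left(-171 \right)} + j{\left(-310 \right)}} = \frac{1}{\left(-108 - 171\right) + \left(-310\right)^{3}} = \frac{1}{-279 - 29791000} = \frac{1}{-29791279} = - \frac{1}{29791279}$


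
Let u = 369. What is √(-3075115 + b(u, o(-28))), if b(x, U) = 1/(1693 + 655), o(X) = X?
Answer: I*√4238357201153/1174 ≈ 1753.6*I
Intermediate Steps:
b(x, U) = 1/2348
√(-3075115 + b(u, o(-28))) = √(-3075115 + 1/2348) = √(-7220370019/2348) = I*√4238357201153/1174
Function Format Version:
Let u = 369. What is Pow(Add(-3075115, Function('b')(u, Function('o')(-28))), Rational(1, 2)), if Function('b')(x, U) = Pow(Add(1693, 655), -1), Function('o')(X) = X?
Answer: Mul(Rational(1, 1174), I, Pow(4238357201153, Rational(1, 2))) ≈ Mul(1753.6, I)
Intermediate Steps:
Function('b')(x, U) = Rational(1, 2348) (Function('b')(x, U) = Pow(2348, -1) = Rational(1, 2348))
Pow(Add(-3075115, Function('b')(u, Function('o')(-28))), Rational(1, 2)) = Pow(Add(-3075115, Rational(1, 2348)), Rational(1, 2)) = Pow(Rational(-7220370019, 2348), Rational(1, 2)) = Mul(Rational(1, 1174), I, Pow(4238357201153, Rational(1, 2)))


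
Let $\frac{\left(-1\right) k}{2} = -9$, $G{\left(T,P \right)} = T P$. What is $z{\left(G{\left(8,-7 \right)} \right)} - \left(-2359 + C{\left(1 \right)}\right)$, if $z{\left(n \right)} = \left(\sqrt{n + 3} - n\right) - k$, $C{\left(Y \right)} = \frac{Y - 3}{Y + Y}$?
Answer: $2398 + i \sqrt{53} \approx 2398.0 + 7.2801 i$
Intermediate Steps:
$G{\left(T,P \right)} = P T$
$C{\left(Y \right)} = \frac{-3 + Y}{2 Y}$
$k = 18$ ($k = \left(-2\right) \left(-9\right) = 18$)
$z{\left(n \right)} = -18 + \sqrt{3 + n} - n$ ($z{\left(n \right)} = \left(\sqrt{n + 3} - n\right) - 18 = \left(\sqrt{3 + n} - n\right) - 18 = -18 + \sqrt{3 + n} - n$)
$z{\left(G{\left(8,-7 \right)} \right)} - \left(-2359 + C{\left(1 \right)}\right) = \left(-18 + \sqrt{3 - 56} - \left(-7\right) 8\right) + \left(2359 - \frac{-3 + 1}{2 \cdot 1}\right) = \left(-18 + \sqrt{3 - 56} - -56\right) + \left(2359 - \frac{1}{2} \cdot 1 \left(-2\right)\right) = \left(-18 + \sqrt{-53} + 56\right) + \left(2359 - -1\right) = \left(-18 + i \sqrt{53} + 56\right) + \left(2359 + 1\right) = \left(38 + i \sqrt{53}\right) + 2360 = 2398 + i \sqrt{53}$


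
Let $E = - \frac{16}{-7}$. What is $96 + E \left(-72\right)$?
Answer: $- \frac{480}{7} \approx -68.571$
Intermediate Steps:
$E = \frac{16}{7}$ ($E = \left(-16\right) \left(- \frac{1}{7}\right) = \frac{16}{7} \approx 2.2857$)
$96 + E \left(-72\right) = 96 + \frac{16}{7} \left(-72\right) = 96 - \frac{1152}{7} = - \frac{480}{7}$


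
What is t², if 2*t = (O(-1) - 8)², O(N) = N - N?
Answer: 1024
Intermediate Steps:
O(N) = 0
t = 32 (t = (0 - 8)²/2 = (½)*(-8)² = (½)*64 = 32)
t² = 32² = 1024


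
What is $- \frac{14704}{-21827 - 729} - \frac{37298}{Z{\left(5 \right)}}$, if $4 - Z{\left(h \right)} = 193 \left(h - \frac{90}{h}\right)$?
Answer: $- \frac{201085634}{14170807} \approx -14.19$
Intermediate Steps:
$Z{\left(h \right)} = 4 - 193 h + \frac{17370}{h}$ ($Z{\left(h \right)} = 4 - 193 \left(h - \frac{90}{h}\right) = 4 - \left(- \frac{17370}{h} + 193 h\right) = 4 - 193 h + \frac{17370}{h}$)
$- \frac{14704}{-21827 - 729} - \frac{37298}{Z{\left(5 \right)}} = - \frac{14704}{-21827 - 729} - \frac{37298}{4 - 965 + \frac{17370}{5}} = - \frac{14704}{-22556} - \frac{37298}{4 - 965 + 17370 \cdot \frac{1}{5}} = \left(-14704\right) \left(- \frac{1}{22556}\right) - \frac{37298}{4 - 965 + 3474} = \frac{3676}{5639} - \frac{37298}{2513} = - \frac{201085634}{14170807}$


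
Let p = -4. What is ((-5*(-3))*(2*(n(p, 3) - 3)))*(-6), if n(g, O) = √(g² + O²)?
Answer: -360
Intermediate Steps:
n(g, O) = √(O² + g²)
((-5*(-3))*(2*(n(p, 3) - 3)))*(-6) = ((-5*(-3))*(2*(√(3² + (-4)²) - 3)))*(-6) = (15*(2*(√(9 + 16) - 3)))*(-6) = (15*(2*(√25 - 3)))*(-6) = (15*(2*(5 - 3)))*(-6) = (15*(2*2))*(-6) = (15*4)*(-6) = 60*(-6) = -360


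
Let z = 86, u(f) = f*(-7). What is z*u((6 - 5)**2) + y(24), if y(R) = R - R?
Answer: -602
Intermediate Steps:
u(f) = -7*f
y(R) = 0
z*u((6 - 5)**2) + y(24) = 86*(-7*(6 - 5)**2) + 0 = 86*(-7*1**2) + 0 = 86*(-7*1) + 0 = 86*(-7) + 0 = -602 + 0 = -602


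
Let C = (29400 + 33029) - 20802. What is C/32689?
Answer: 41627/32689 ≈ 1.2734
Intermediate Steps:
C = 41627 (C = 62429 - 20802 = 41627)
C/32689 = 41627/32689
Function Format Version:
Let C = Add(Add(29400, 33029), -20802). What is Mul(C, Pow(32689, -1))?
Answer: Rational(41627, 32689) ≈ 1.2734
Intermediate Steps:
C = 41627 (C = Add(62429, -20802) = 41627)
Mul(C, Pow(32689, -1)) = Mul(41627, Pow(32689, -1)) = Mul(41627, Rational(1, 32689)) = Rational(41627, 32689)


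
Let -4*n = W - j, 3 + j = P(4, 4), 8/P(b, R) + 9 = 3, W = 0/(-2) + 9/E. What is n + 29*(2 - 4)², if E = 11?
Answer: 7571/66 ≈ 114.71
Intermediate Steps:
W = 9/11 (W = 0/(-2) + 9/11 = 0*(-½) + 9*(1/11) = 0 + 9/11 = 9/11 ≈ 0.81818)
P(b, R) = -4/3 (P(b, R) = 8/(-9 + 3) = 8/(-6) = 8*(-⅙) = -4/3)
j = -13/3 (j = -3 - 4/3 = -13/3 ≈ -4.3333)
n = -85/66 (n = -(9/11 - 1*(-13/3))/4 = -(9/11 + 13/3)/4 = -¼*170/33 = -85/66 ≈ -1.2879)
n + 29*(2 - 4)² = -85/66 + 29*(2 - 4)² = -85/66 + 29*(-2)² = -85/66 + 29*4 = -85/66 + 116 = 7571/66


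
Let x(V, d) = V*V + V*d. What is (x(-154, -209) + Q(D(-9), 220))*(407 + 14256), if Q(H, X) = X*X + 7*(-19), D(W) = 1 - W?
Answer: 1527430047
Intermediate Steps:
x(V, d) = V² + V*d
Q(H, X) = -133 + X² (Q(H, X) = X² - 133 = -133 + X²)
(x(-154, -209) + Q(D(-9), 220))*(407 + 14256) = (-154*(-154 - 209) + (-133 + 220²))*(407 + 14256) = (-154*(-363) + (-133 + 48400))*14663 = (55902 + 48267)*14663 = 104169*14663 = 1527430047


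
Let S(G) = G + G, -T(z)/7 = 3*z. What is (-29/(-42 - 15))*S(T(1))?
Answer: -406/19 ≈ -21.368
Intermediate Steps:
T(z) = -21*z
S(G) = 2*G
(-29/(-42 - 15))*S(T(1)) = (-29/(-42 - 15))*(2*(-21*1)) = (-29/(-57))*(2*(-21)) = -1/57*(-29)*(-42) = (29/57)*(-42) = -406/19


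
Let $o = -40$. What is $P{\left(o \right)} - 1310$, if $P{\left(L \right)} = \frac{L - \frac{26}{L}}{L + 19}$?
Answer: $- \frac{549413}{420} \approx -1308.1$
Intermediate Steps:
$P{\left(L \right)} = \frac{L - \frac{26}{L}}{19 + L}$
$P{\left(o \right)} - 1310 = \frac{-26 + \left(-40\right)^{2}}{\left(-40\right) \left(19 - 40\right)} - 1310 = - \frac{-26 + 1600}{40 \left(-21\right)} - 1310 = \left(- \frac{1}{40}\right) \left(- \frac{1}{21}\right) 1574 - 1310 = \frac{787}{420} - 1310 = - \frac{549413}{420}$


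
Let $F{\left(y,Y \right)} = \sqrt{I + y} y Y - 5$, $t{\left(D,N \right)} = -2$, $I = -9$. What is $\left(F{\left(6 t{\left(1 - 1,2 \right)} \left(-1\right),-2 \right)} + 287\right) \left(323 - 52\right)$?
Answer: $76422 - 6504 \sqrt{3} \approx 65157.0$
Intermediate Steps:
$F{\left(y,Y \right)} = -5 + Y y \sqrt{-9 + y}$ ($F{\left(y,Y \right)} = \sqrt{-9 + y} y Y - 5 = y \sqrt{-9 + y} Y - 5 = Y y \sqrt{-9 + y} - 5 = -5 + Y y \sqrt{-9 + y}$)
$\left(F{\left(6 t{\left(1 - 1,2 \right)} \left(-1\right),-2 \right)} + 287\right) \left(323 - 52\right) = \left(\left(-5 - 2 \cdot 6 \left(-2\right) \left(-1\right) \sqrt{-9 + 6 \left(-2\right) \left(-1\right)}\right) + 287\right) \left(323 - 52\right) = \left(\left(-5 - 2 \left(\left(-12\right) \left(-1\right)\right) \sqrt{-9 - -12}\right) + 287\right) 271 = \left(\left(-5 - 24 \sqrt{-9 + 12}\right) + 287\right) 271 = \left(\left(-5 - 24 \sqrt{3}\right) + 287\right) 271 = \left(282 - 24 \sqrt{3}\right) 271 = 76422 - 6504 \sqrt{3}$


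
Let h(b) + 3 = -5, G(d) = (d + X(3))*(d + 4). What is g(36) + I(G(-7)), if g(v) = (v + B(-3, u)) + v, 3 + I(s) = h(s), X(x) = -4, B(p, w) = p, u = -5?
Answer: 58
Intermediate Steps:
G(d) = (-4 + d)*(4 + d) (G(d) = (d - 4)*(d + 4) = (-4 + d)*(4 + d))
h(b) = -8 (h(b) = -3 - 5 = -8)
I(s) = -11 (I(s) = -3 - 8 = -11)
g(v) = -3 + 2*v (g(v) = (v - 3) + v = (-3 + v) + v = -3 + 2*v)
g(36) + I(G(-7)) = (-3 + 2*36) - 11 = (-3 + 72) - 11 = 69 - 11 = 58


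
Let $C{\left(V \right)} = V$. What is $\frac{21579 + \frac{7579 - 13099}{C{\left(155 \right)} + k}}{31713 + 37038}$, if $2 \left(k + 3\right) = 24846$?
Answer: $\frac{6030009}{19212085} \approx 0.31387$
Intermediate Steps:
$k = 12420$ ($k = -3 + \frac{1}{2} \cdot 24846 = -3 + 12423 = 12420$)
$\frac{21579 + \frac{7579 - 13099}{C{\left(155 \right)} + k}}{31713 + 37038} = \frac{21579 + \frac{7579 - 13099}{155 + 12420}}{31713 + 37038} = \frac{21579 - \frac{5520}{12575}}{68751} = \left(21579 - \frac{1104}{2515}\right) \frac{1}{68751} = \frac{54270081}{2515} \cdot \frac{1}{68751} = \frac{6030009}{19212085}$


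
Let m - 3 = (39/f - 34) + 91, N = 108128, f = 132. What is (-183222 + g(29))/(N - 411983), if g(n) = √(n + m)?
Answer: 61074/101285 - √43219/6684810 ≈ 0.60296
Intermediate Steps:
m = 2653/44 (m = 3 + ((39/132 - 34) + 91) = 3 + ((39*(1/132) - 34) + 91) = 3 + ((13/44 - 34) + 91) = 3 + (-1483/44 + 91) = 3 + 2521/44 = 2653/44 ≈ 60.295)
g(n) = √(2653/44 + n) (g(n) = √(n + 2653/44) = √(2653/44 + n))
(-183222 + g(29))/(N - 411983) = (-183222 + √(29183 + 484*29)/22)/(108128 - 411983) = (-183222 + √(29183 + 14036)/22)/(-303855) = (-183222 + √43219/22)*(-1/303855) = 61074/101285 - √43219/6684810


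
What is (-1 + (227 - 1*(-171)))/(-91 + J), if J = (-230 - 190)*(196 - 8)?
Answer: -397/79051 ≈ -0.0050221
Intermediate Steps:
J = -78960 (J = -420*188 = -78960)
(-1 + (227 - 1*(-171)))/(-91 + J) = (-1 + (227 - 1*(-171)))/(-91 - 78960) = (-1 + (227 + 171))/(-79051) = (-1 + 398)*(-1/79051) = 397*(-1/79051) = -397/79051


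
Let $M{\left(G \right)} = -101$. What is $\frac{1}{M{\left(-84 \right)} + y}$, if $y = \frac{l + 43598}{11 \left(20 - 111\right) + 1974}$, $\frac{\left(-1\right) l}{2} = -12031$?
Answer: $- \frac{973}{30613} \approx -0.031784$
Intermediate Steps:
$l = 24062$ ($l = \left(-2\right) \left(-12031\right) = 24062$)
$y = \frac{67660}{973}$ ($y = \frac{24062 + 43598}{11 \left(20 - 111\right) + 1974} = \frac{67660}{11 \left(-91\right) + 1974} = \frac{67660}{-1001 + 1974} = \frac{67660}{973} \approx 69.537$)
$\frac{1}{M{\left(-84 \right)} + y} = \frac{1}{-101 + \frac{67660}{973}} = \frac{1}{- \frac{30613}{973}} = - \frac{973}{30613}$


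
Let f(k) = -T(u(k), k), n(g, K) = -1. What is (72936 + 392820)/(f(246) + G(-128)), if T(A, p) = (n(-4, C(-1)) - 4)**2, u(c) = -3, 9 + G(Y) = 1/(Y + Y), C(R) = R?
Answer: -119233536/8705 ≈ -13697.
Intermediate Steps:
G(Y) = -9 + 1/(2*Y) (G(Y) = -9 + 1/(Y + Y) = -9 + 1/(2*Y))
T(A, p) = 25 (T(A, p) = (-1 - 4)**2 = (-5)**2 = 25)
f(k) = -25 (f(k) = -1*25 = -25)
(72936 + 392820)/(f(246) + G(-128)) = (72936 + 392820)/(-25 + (-9 + (1/2)/(-128))) = 465756/(-25 + (-9 + (1/2)*(-1/128))) = 465756/(-25 + (-9 - 1/256)) = 465756/(-25 - 2305/256) = 465756/(-8705/256) = 465756*(-256/8705) = -119233536/8705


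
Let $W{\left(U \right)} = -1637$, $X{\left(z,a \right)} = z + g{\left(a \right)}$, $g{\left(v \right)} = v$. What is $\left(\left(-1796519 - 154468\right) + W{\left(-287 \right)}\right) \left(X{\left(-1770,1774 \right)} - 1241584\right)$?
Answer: $2424338905920$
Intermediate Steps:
$X{\left(z,a \right)} = a + z$ ($X{\left(z,a \right)} = z + a = a + z$)
$\left(\left(-1796519 - 154468\right) + W{\left(-287 \right)}\right) \left(X{\left(-1770,1774 \right)} - 1241584\right) = \left(\left(-1796519 - 154468\right) - 1637\right) \left(\left(1774 - 1770\right) - 1241584\right) = \left(-1950987 - 1637\right) \left(4 - 1241584\right) = \left(-1952624\right) \left(-1241580\right) = 2424338905920$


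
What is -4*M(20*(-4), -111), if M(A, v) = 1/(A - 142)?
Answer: 2/111 ≈ 0.018018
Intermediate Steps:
M(A, v) = 1/(-142 + A)
-4*M(20*(-4), -111) = -4/(-142 + 20*(-4)) = -4/(-142 - 80) = -4/(-222) = -4*(-1/222) = 2/111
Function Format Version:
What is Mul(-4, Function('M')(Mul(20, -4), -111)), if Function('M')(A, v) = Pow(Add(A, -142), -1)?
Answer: Rational(2, 111) ≈ 0.018018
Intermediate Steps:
Function('M')(A, v) = Pow(Add(-142, A), -1)
Mul(-4, Function('M')(Mul(20, -4), -111)) = Mul(-4, Pow(Add(-142, Mul(20, -4)), -1)) = Mul(-4, Pow(Add(-142, -80), -1)) = Mul(-4, Pow(-222, -1)) = Mul(-4, Rational(-1, 222)) = Rational(2, 111)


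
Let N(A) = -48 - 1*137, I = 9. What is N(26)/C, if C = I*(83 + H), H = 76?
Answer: -185/1431 ≈ -0.12928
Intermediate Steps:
N(A) = -185 (N(A) = -48 - 137 = -185)
C = 1431 (C = 9*(83 + 76) = 9*159 = 1431)
N(26)/C = -185/1431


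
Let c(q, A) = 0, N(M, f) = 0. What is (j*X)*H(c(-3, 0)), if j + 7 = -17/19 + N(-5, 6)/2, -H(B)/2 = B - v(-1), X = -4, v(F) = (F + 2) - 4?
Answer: -3600/19 ≈ -189.47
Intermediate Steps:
v(F) = -2 + F (v(F) = (2 + F) - 4 = -2 + F)
H(B) = -6 - 2*B (H(B) = -2*(B - (-2 - 1)) = -2*(B - 1*(-3)) = -2*(B + 3) = -2*(3 + B) = -6 - 2*B)
j = -150/19 (j = -7 + (-17/19 + 0/2) = -7 + (-17*1/19 + 0*(1/2)) = -7 + (-17/19 + 0) = -7 - 17/19 = -150/19 ≈ -7.8947)
(j*X)*H(c(-3, 0)) = (-150/19*(-4))*(-6 - 2*0) = 600*(-6 + 0)/19 = (600/19)*(-6) = -3600/19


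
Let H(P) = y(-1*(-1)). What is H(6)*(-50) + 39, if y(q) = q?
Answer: -11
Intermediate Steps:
H(P) = 1 (H(P) = -1*(-1) = 1)
H(6)*(-50) + 39 = 1*(-50) + 39 = -50 + 39 = -11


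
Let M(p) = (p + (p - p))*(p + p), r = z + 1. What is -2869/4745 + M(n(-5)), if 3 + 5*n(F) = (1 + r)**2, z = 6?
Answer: 7048113/23725 ≈ 297.08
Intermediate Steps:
r = 7 (r = 6 + 1 = 7)
n(F) = 61/5 (n(F) = -3/5 + (1 + 7)**2/5 = -3/5 + (1/5)*8**2 = -3/5 + (1/5)*64 = -3/5 + 64/5 = 61/5)
M(p) = 2*p**2 (M(p) = (p + 0)*(2*p) = p*(2*p) = 2*p**2)
-2869/4745 + M(n(-5)) = -2869/4745 + 2*(61/5)**2 = -2869*1/4745 + 2*(3721/25) = -2869/4745 + 7442/25 = 7048113/23725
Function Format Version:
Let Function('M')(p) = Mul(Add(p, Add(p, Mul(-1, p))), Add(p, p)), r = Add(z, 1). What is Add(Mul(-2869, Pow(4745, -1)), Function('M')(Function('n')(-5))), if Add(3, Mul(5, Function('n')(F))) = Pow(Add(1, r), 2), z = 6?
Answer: Rational(7048113, 23725) ≈ 297.08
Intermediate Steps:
r = 7 (r = Add(6, 1) = 7)
Function('n')(F) = Rational(61, 5) (Function('n')(F) = Add(Rational(-3, 5), Mul(Rational(1, 5), Pow(Add(1, 7), 2))) = Add(Rational(-3, 5), Mul(Rational(1, 5), Pow(8, 2))) = Add(Rational(-3, 5), Mul(Rational(1, 5), 64)) = Add(Rational(-3, 5), Rational(64, 5)) = Rational(61, 5))
Function('M')(p) = Mul(2, Pow(p, 2)) (Function('M')(p) = Mul(Add(p, 0), Mul(2, p)) = Mul(p, Mul(2, p)) = Mul(2, Pow(p, 2)))
Add(Mul(-2869, Pow(4745, -1)), Function('M')(Function('n')(-5))) = Add(Mul(-2869, Pow(4745, -1)), Mul(2, Pow(Rational(61, 5), 2))) = Add(Mul(-2869, Rational(1, 4745)), Mul(2, Rational(3721, 25))) = Add(Rational(-2869, 4745), Rational(7442, 25)) = Rational(7048113, 23725)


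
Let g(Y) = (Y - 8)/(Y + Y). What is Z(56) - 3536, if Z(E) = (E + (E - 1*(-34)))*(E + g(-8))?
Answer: 4786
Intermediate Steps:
g(Y) = (-8 + Y)/(2*Y) (g(Y) = (-8 + Y)/((2*Y)) = (-8 + Y)*(1/(2*Y)) = (-8 + Y)/(2*Y))
Z(E) = (1 + E)*(34 + 2*E) (Z(E) = (E + (E - 1*(-34)))*(E + (½)*(-8 - 8)/(-8)) = (E + (E + 34))*(E + (½)*(-⅛)*(-16)) = (E + (34 + E))*(E + 1) = (34 + 2*E)*(1 + E) = (1 + E)*(34 + 2*E))
Z(56) - 3536 = (34 + 2*56² + 36*56) - 3536 = (34 + 2*3136 + 2016) - 3536 = (34 + 6272 + 2016) - 3536 = 8322 - 3536 = 4786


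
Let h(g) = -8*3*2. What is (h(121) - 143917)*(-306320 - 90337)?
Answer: 57104725005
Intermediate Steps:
h(g) = -48 (h(g) = -24*2 = -48)
(h(121) - 143917)*(-306320 - 90337) = (-48 - 143917)*(-306320 - 90337) = -143965*(-396657) = 57104725005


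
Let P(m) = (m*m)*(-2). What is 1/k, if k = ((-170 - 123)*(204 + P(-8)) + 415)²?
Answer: 1/477553609 ≈ 2.0940e-9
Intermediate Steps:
P(m) = -2*m² (P(m) = m²*(-2) = -2*m²)
k = 477553609 (k = ((-170 - 123)*(204 - 2*(-8)²) + 415)² = (-293*(204 - 2*64) + 415)² = (-293*(204 - 128) + 415)² = (-293*76 + 415)² = (-22268 + 415)² = (-21853)² = 477553609)
1/k = 1/477553609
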